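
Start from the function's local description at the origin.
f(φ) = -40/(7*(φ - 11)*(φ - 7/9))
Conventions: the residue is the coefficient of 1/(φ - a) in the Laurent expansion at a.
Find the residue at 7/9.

At the order-1 pole 7/9 set g(φ) = (φ - (7/9))*f(φ) = -40/(7*(φ - 11)).
Simple pole: residue = g(a) at a = 7/9, which is 90/161.

The residue is 90/161.


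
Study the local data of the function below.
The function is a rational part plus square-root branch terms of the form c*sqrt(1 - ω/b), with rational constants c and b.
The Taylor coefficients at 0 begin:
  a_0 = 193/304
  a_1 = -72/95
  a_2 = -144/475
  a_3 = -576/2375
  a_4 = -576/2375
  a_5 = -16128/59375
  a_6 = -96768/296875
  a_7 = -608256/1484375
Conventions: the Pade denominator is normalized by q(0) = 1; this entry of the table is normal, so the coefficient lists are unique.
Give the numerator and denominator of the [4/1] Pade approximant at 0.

Taylor coefficients needed (read off): a_0 = 193/304, a_1 = -72/95, a_2 = -144/475, a_3 = -576/2375, a_4 = -576/2375, a_5 = -16128/59375.
Write the denominator as Q(ω) = 1 + q1*ω. Requiring Q*f - P = O(ω^6) with deg P <= 4 kills the coefficients of ω^5..ω^5 in Q*f:
  ω^5: a_5 + q1*a_4 = 0, i.e. -16128/59375 + (-576/2375)*q1 = 0.
Solving this linear system: q1 = -28/25.
The numerator is Q*f truncated at degree 4: P0 = a_0 = 193/304; P1 = a_1 + q1*a_0 = -2791/1900; P2 = a_2 + q1*a_1 = 1296/2375; P3 = a_3 + q1*a_2 = 1152/11875; P4 = a_4 + q1*a_3 = 1728/59375.

The Pade approximant has numerator coefficients [193/304, -2791/1900, 1296/2375, 1152/11875, 1728/59375]; denominator coefficients [1, -28/25].


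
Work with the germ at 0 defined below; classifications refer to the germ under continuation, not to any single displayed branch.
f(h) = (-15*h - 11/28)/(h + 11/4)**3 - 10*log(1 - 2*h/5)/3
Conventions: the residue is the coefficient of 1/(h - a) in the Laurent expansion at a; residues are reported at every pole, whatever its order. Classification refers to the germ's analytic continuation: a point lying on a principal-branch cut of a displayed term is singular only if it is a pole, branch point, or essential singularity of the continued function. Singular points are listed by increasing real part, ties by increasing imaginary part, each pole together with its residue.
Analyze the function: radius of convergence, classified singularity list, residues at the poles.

Radius of convergence at 0: 5/2.
At -11/4: a pole of order 3; residue 0.
At 5/2: a logarithmic branch point.

Denominator factor (h + 11/4)^3: pole of order 3 at -11/4, modulus 11/4.
Branch term (-10/3)*log(1 - h/(5/2)): its argument vanishes at h = 5/2, a logarithmic branch point, modulus 5/2.
The radius of convergence is the smallest modulus among the singular points: 5/2.
The branch term is analytic at -11/4 and contributes nothing to the residue; only the rational part matters.
At the order-3 pole -11/4 set g(h) = (h - (-11/4))^3*(rational part) = -15*h - 11/28.
Order-3 pole: residue = g''(a)/2; g''(-11/4) = 0, so the residue is 0.
List the singular points by increasing real part (a conjugate pair: the negative imaginary part first).


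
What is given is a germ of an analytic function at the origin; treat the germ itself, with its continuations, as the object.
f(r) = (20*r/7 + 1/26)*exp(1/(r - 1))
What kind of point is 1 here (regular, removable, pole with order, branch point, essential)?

The exponent 1/(r - (1)) has a pole at 1, so exp(1/(r - (1))) takes every nonzero value near it: an essential singularity (not a pole of any order).

The point is an essential singularity.


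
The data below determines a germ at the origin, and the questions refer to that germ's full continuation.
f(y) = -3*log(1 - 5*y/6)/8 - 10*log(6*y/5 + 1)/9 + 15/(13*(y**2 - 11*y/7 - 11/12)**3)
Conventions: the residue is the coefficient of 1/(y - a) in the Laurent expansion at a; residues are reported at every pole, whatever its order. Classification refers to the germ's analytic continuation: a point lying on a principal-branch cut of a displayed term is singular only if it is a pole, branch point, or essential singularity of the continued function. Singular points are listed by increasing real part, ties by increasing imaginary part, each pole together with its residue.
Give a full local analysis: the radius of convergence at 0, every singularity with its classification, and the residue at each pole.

Radius of convergence at 0: -11/14 + (1/42)*sqrt(2706).
At -5/6: a logarithmic branch point.
At 11/14 - (1/42)*sqrt(2706): a pole of order 3; residue -(6806835/4770160252)*sqrt(2706).
At 6/5: a logarithmic branch point.
At 11/14 + (1/42)*sqrt(2706): a pole of order 3; residue (6806835/4770160252)*sqrt(2706).

Denominator factor (y**2 - 11*y/7 - 11/12)^3: discriminant 902/147, real irrational roots 11/14 + (1/42)*sqrt(2706) and 11/14 - (1/42)*sqrt(2706); poles of order 3, moduli 11/14 + (1/42)*sqrt(2706) and -11/14 + (1/42)*sqrt(2706).
Branch term (-3/8)*log(1 - y/(6/5)): its argument vanishes at y = 6/5, a logarithmic branch point, modulus 6/5.
Branch term (-10/9)*log(1 - y/(-5/6)): its argument vanishes at y = -5/6, a logarithmic branch point, modulus 5/6.
The radius of convergence is the smallest modulus among the singular points: -11/14 + (1/42)*sqrt(2706).
The branch terms are analytic at 11/14 - (1/42)*sqrt(2706) and contribute nothing to the residue; only the rational part matters.
The factor y**2 - 11*y/7 - 11/12 splits as (y - a)(y - a') with a = 11/14 - (1/42)*sqrt(2706), a' = 11/14 + (1/42)*sqrt(2706). At the order-3 pole a set g(y) = (y - a)^3*(rational part) = [15/13] / (y - a')^3.
Order-3 pole: residue = g''(a)/2; g''(11/14 - (1/42)*sqrt(2706)) = -(6806835/2385080126)*sqrt(2706), so the residue is -(6806835/4770160252)*sqrt(2706).
The branch terms are analytic at 11/14 + (1/42)*sqrt(2706) and contribute nothing to the residue; only the rational part matters.
The factor y**2 - 11*y/7 - 11/12 splits as (y - a)(y - a') with a = 11/14 + (1/42)*sqrt(2706), a' = 11/14 - (1/42)*sqrt(2706). At the order-3 pole a set g(y) = (y - a)^3*(rational part) = [15/13] / (y - a')^3.
Order-3 pole: residue = g''(a)/2; g''(11/14 + (1/42)*sqrt(2706)) = (6806835/2385080126)*sqrt(2706), so the residue is (6806835/4770160252)*sqrt(2706).
List the singular points by increasing real part (a conjugate pair: the negative imaginary part first).


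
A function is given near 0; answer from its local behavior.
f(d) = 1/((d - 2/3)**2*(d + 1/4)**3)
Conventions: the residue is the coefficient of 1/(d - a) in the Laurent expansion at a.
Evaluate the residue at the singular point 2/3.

The residue is -62208/14641.

At the order-2 pole 2/3 set g(d) = (d - (2/3))^2*f(d) = (d + 1/4)**(-3).
Order-2 pole: residue = g'(a); g'(2/3) = -62208/14641, so the residue is -62208/14641.


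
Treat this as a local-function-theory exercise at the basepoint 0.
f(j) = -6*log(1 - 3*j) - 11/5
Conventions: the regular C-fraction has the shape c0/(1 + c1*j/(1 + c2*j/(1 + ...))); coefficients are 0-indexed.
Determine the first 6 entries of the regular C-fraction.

Taylor coefficients (expand at 0): a_0 = -11/5, a_1 = 18, a_2 = 27, a_3 = 54, a_4 = 243/2, a_5 = 1458/5.
c0 = a_0 = -11/5. Peel one level at a time: if S = 1 + c*j/S' with S'(0) = 1, then c is the j-coefficient of S and S' = c*j/(S - 1).
S_1 = c0/f = 1 + (90/11)*j + (9585/121)*j^2 + ...; c1 = 90/11.
S_2 = c1*j/(S_1 - 1) = 1 + (-213/22)*j + (-3/4)*j^2 + ...; c2 = -213/22.
S_3 = c2*j/(S_2 - 1) = 1 + (-11/142)*j + (-1111/10082)*j^2 + ...; c3 = -11/142.
S_4 = c3*j/(S_3 - 1) = 1 + (-101/71)*j + (-3/5)*j^2 + ...; c4 = -101/71.
S_5 = c4*j/(S_4 - 1) = 1 + (-213/505)*j + ...; c5 = -213/505.

The regular C-fraction coefficients are [-11/5, 90/11, -213/22, -11/142, -101/71, -213/505].


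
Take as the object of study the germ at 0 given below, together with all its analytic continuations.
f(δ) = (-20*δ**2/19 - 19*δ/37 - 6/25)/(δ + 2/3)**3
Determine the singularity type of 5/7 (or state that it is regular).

The point is a regular point.

Denominator factors: δ + 2/3 = 29/21 at δ = 5/7 — none vanishes.
So the germ continues analytically to 5/7.


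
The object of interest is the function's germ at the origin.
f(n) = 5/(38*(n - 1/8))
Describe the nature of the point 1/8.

The point is a pole of order 1.

The denominator factor n - 1/8 vanishes at 1/8 and appears to the power 1; the numerator there equals 5/38, nonzero, and no other factor vanishes.
Hence a pole whose order is the multiplicity, 1.


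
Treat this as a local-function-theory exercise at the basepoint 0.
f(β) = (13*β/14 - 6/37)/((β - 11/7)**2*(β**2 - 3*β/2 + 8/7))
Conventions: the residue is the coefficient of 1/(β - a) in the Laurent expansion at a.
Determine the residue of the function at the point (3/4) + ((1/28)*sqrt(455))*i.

The residue is (171521/559773) + ((16037/983385)*sqrt(455))*i.

The factor β**2 - 3*β/2 + 8/7 splits as (β - a)(β - a') with a = (3/4) + ((1/28)*sqrt(455))*i, a' = (3/4) - ((1/28)*sqrt(455))*i. At the order-1 pole a set g(β) = (β - a)*f(β) = [(13*β/14 - 6/37)/(β - 11/7)**2] / (β - a').
Simple pole: residue = g(a) at a = (3/4) + ((1/28)*sqrt(455))*i, which is (171521/559773) + ((16037/983385)*sqrt(455))*i.


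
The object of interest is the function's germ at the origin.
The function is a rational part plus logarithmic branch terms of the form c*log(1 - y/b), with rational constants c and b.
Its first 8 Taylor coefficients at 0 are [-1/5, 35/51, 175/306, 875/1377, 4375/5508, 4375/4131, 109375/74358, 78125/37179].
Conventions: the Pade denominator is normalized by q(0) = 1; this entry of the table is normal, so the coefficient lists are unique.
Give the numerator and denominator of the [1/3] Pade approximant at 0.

The Pade approximant has numerator coefficients [-1/5, 507677/586398]; denominator coefficients [1, -30955/34494, -11375/51741, -266875/1862676].

Taylor coefficients needed (read off): a_0 = -1/5, a_1 = 35/51, a_2 = 175/306, a_3 = 875/1377, a_4 = 4375/5508.
Write the denominator as Q(y) = 1 + q1*y + q2*y^2 + q3*y^3. Requiring Q*f - P = O(y^5) with deg P <= 1 kills the coefficients of y^2..y^4 in Q*f:
  y^2: a_2 + q1*a_1 + q2*a_0 = 0, i.e. 175/306 + (35/51)*q1 + (-1/5)*q2 = 0.
  y^3: a_3 + q1*a_2 + q2*a_1 + q3*a_0 = 0, i.e. 875/1377 + (175/306)*q1 + (35/51)*q2 + (-1/5)*q3 = 0.
  y^4: a_4 + q1*a_3 + q2*a_2 + q3*a_1 = 0, i.e. 4375/5508 + (875/1377)*q1 + (175/306)*q2 + (35/51)*q3 = 0.
Solving this linear system: q1 = -30955/34494, q2 = -11375/51741, q3 = -266875/1862676.
The numerator is Q*f truncated at degree 1: P0 = a_0 = -1/5; P1 = a_1 + q1*a_0 = 507677/586398.


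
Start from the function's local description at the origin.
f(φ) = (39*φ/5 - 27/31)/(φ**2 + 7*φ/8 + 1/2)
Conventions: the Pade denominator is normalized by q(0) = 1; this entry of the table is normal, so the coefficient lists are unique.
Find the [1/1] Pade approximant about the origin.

Taylor coefficients needed (expand at 0): a_0 = -54/31, a_1 = 5781/310, a_2 = -36147/1240.
Write the denominator as Q(φ) = 1 + q1*φ. Requiring Q*f - P = O(φ^3) with deg P <= 1 kills the coefficients of φ^2..φ^2 in Q*f:
  φ^2: a_2 + q1*a_1 = 0, i.e. -36147/1240 + (5781/310)*q1 = 0.
Solving this linear system: q1 = 12049/7708.
The numerator is Q*f truncated at degree 1: P0 = a_0 = -54/31; P1 = a_1 + q1*a_0 = 4756686/298685.

The Pade approximant has numerator coefficients [-54/31, 4756686/298685]; denominator coefficients [1, 12049/7708].


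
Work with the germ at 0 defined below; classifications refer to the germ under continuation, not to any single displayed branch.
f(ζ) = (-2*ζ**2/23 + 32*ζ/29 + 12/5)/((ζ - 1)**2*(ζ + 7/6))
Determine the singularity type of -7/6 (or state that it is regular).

The point is a pole of order 1.

The denominator factor ζ + 7/6 vanishes at -7/6 and appears to the power 1; the numerator there equals 59687/60030, nonzero, and no other factor vanishes.
Hence a pole whose order is the multiplicity, 1.


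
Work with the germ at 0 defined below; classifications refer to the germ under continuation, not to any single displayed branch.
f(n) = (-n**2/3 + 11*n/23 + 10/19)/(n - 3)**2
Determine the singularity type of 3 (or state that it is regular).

The point is a pole of order 2.

The denominator factor n - 3 vanishes at 3 and appears to the power 2; the numerator there equals -454/437, nonzero, and no other factor vanishes.
Hence a pole whose order is the multiplicity, 2.


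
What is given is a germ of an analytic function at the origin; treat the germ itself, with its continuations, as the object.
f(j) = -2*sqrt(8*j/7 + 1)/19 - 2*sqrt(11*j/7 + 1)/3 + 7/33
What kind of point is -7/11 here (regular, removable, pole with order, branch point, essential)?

The point is an algebraic (square-root) branch point.

The term (-2/3)*sqrt(1 - j/(-7/11)) has argument 1 - -7/11/(-7/11) = 0 at -7/11: a square-root (algebraic, two-sheeted) branch point; the remaining terms are analytic or single-valued there.


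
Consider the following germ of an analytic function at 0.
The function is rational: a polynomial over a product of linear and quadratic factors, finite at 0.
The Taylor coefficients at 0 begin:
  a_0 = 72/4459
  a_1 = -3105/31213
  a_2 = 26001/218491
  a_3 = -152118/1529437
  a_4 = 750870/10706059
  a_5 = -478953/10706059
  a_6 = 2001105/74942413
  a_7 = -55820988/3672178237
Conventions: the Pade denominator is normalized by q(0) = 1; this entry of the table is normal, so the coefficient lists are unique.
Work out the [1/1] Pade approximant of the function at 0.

Taylor coefficients needed (read off): a_0 = 72/4459, a_1 = -3105/31213, a_2 = 26001/218491.
Write the denominator as Q(τ) = 1 + q1*τ. Requiring Q*f - P = O(τ^3) with deg P <= 1 kills the coefficients of τ^2..τ^2 in Q*f:
  τ^2: a_2 + q1*a_1 = 0, i.e. 26001/218491 + (-3105/31213)*q1 = 0.
Solving this linear system: q1 = 963/805.
The numerator is Q*f truncated at degree 1: P0 = a_0 = 72/4459; P1 = a_1 + q1*a_0 = -287739/3589495.

The Pade approximant has numerator coefficients [72/4459, -287739/3589495]; denominator coefficients [1, 963/805].


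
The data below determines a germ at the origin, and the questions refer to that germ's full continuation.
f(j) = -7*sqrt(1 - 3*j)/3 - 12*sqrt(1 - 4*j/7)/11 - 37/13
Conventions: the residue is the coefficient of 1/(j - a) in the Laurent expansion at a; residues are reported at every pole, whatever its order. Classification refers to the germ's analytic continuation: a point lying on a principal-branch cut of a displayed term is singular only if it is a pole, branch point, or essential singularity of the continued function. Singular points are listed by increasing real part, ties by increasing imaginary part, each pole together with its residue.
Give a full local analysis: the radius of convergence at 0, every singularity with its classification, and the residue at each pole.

Radius of convergence at 0: 1/3.
At 1/3: an algebraic (square-root) branch point.
At 7/4: an algebraic (square-root) branch point.

Branch term (-7/3)*sqrt(1 - j/(1/3)): its argument vanishes at j = 1/3, a square-root branch point, modulus 1/3.
Branch term (-12/11)*sqrt(1 - j/(7/4)): its argument vanishes at j = 7/4, a square-root branch point, modulus 7/4.
The radius of convergence is the smallest modulus among the singular points: 1/3.
List the singular points by increasing real part (a conjugate pair: the negative imaginary part first).


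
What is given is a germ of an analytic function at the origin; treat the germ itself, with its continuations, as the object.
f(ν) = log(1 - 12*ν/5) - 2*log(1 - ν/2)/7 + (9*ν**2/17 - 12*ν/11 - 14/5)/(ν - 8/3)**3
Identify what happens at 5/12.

The term (1)*log(1 - ν/(5/12)) has argument 1 - 5/12/(5/12) = 0 at 5/12: a logarithmic (infinitely-sheeted) branch point; the remaining terms are analytic or single-valued there.

The point is a logarithmic branch point.


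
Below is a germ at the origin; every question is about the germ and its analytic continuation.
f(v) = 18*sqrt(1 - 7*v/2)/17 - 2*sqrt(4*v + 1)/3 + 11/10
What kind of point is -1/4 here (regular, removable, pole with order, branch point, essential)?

The point is an algebraic (square-root) branch point.

The term (-2/3)*sqrt(1 - v/(-1/4)) has argument 1 - -1/4/(-1/4) = 0 at -1/4: a square-root (algebraic, two-sheeted) branch point; the remaining terms are analytic or single-valued there.


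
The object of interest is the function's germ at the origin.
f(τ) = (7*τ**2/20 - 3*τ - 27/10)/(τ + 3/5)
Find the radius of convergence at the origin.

Denominator factor (τ + 3/5): pole of order 1 at -3/5, modulus 3/5.
The radius of convergence is the smallest modulus among the singular points: 3/5.

The radius of convergence is 3/5.


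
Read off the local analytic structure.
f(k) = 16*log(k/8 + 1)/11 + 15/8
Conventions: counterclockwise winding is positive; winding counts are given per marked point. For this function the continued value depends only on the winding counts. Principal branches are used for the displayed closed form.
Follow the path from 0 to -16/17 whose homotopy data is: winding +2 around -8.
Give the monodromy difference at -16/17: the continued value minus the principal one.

The rational part is single-valued and drops out of the difference; each branch term changes only by its own monodromy.
(16/11)*log(1 - k/(-8)): each positive loop around -8 adds 2*pi*i to the log, so winding +2 contributes (16/11)*(2)*2*pi*i = (64/11)*pi*i.
Summing the contributions at k = -16/17 gives (64/11)*pi*i.

Continued minus principal equals (64/11)*pi*i.


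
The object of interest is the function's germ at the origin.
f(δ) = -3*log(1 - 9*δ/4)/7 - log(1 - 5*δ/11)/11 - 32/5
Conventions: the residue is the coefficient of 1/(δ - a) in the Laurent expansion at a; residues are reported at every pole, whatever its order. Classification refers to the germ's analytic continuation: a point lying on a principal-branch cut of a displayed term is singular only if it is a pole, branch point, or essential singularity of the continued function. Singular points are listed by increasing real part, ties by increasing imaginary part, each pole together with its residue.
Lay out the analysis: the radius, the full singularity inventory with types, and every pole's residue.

Branch term (-3/7)*log(1 - δ/(4/9)): its argument vanishes at δ = 4/9, a logarithmic branch point, modulus 4/9.
Branch term (-1/11)*log(1 - δ/(11/5)): its argument vanishes at δ = 11/5, a logarithmic branch point, modulus 11/5.
The radius of convergence is the smallest modulus among the singular points: 4/9.
List the singular points by increasing real part (a conjugate pair: the negative imaginary part first).

Radius of convergence at 0: 4/9.
At 4/9: a logarithmic branch point.
At 11/5: a logarithmic branch point.


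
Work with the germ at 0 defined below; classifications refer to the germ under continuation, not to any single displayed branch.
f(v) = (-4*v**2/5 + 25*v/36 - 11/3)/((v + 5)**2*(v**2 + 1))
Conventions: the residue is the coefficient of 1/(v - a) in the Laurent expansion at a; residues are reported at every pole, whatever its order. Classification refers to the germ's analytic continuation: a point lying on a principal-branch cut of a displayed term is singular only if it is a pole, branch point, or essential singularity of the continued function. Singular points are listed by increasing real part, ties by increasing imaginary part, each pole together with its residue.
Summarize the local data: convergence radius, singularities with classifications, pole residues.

Denominator factor (v + 5)^2: pole of order 2 at -5, modulus 5.
Denominator factor (v**2 + 1): discriminant -4, complex-conjugate roots (1)*i and -(1)*i; poles of order 1, moduli 1 and 1.
The radius of convergence is the smallest modulus among the singular points: 1.
At the order-2 pole -5 set g(v) = (v - (-5))^2*f(v) = (-4*v**2/5 + 25*v/36 - 11/3)/(v**2 + 1).
Order-2 pole: residue = g'(a); g'(-5) = -34/507, so the residue is -34/507.
The factor v**2 + 1 splits as (v - a)(v - a') with a = -(1)*i, a' = (1)*i. At the order-1 pole a set g(v) = (v - a)*f(v) = [(-4*v**2/5 + 25*v/36 - 11/3)/(v + 5)**2] / (v - a').
Simple pole: residue = g(a) at a = -(1)*i, which is (17/507) - (5567/121680)*i.
The factor v**2 + 1 splits as (v - a)(v - a') with a = (1)*i, a' = -(1)*i. At the order-1 pole a set g(v) = (v - a)*f(v) = [(-4*v**2/5 + 25*v/36 - 11/3)/(v + 5)**2] / (v - a').
Simple pole: residue = g(a) at a = (1)*i, which is (17/507) + (5567/121680)*i.
List the singular points by increasing real part (a conjugate pair: the negative imaginary part first).

Radius of convergence at 0: 1.
At -5: a pole of order 2; residue -34/507.
At -(1)*i: a pole of order 1; residue (17/507) - (5567/121680)*i.
At (1)*i: a pole of order 1; residue (17/507) + (5567/121680)*i.


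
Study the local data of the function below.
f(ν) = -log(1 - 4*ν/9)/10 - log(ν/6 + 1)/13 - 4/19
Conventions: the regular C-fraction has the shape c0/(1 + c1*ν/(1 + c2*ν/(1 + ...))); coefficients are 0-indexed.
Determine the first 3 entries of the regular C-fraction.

Taylor coefficients (expand at 0): a_0 = -4/19, a_1 = 37/1170, a_2 = 461/42120.
c0 = a_0 = -4/19. Peel one level at a time: if S = 1 + c*ν/S' with S'(0) = 1, then c is the ν-coefficient of S and S' = c*ν/(S - 1).
S_1 = c0/f = 1 + (703/4680)*ν + (20159/270400)*ν^2 + ...; c1 = 703/4680.
S_2 = c1*ν/(S_1 - 1) = 1 + (-9549/19240)*ν + ...; c2 = -9549/19240.

The regular C-fraction coefficients are [-4/19, 703/4680, -9549/19240].


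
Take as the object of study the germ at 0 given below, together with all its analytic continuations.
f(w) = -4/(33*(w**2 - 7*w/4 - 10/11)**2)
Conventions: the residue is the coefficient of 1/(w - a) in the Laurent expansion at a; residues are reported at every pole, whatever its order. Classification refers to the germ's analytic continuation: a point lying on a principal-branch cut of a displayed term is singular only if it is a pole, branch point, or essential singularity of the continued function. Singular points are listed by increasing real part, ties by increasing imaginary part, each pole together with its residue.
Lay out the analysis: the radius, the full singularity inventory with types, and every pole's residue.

Radius of convergence at 0: -7/8 + (3/88)*sqrt(1441).
At 7/8 - (3/88)*sqrt(1441): a pole of order 2; residue -(512/1390041)*sqrt(1441).
At 7/8 + (3/88)*sqrt(1441): a pole of order 2; residue (512/1390041)*sqrt(1441).

Denominator factor (w**2 - 7*w/4 - 10/11)^2: discriminant 1179/176, real irrational roots 7/8 + (3/88)*sqrt(1441) and 7/8 - (3/88)*sqrt(1441); poles of order 2, moduli 7/8 + (3/88)*sqrt(1441) and -7/8 + (3/88)*sqrt(1441).
The radius of convergence is the smallest modulus among the singular points: -7/8 + (3/88)*sqrt(1441).
The factor w**2 - 7*w/4 - 10/11 splits as (w - a)(w - a') with a = 7/8 - (3/88)*sqrt(1441), a' = 7/8 + (3/88)*sqrt(1441). At the order-2 pole a set g(w) = (w - a)^2*f(w) = [-4/33] / (w - a')^2.
Order-2 pole: residue = g'(a); g'(7/8 - (3/88)*sqrt(1441)) = -(512/1390041)*sqrt(1441), so the residue is -(512/1390041)*sqrt(1441).
The factor w**2 - 7*w/4 - 10/11 splits as (w - a)(w - a') with a = 7/8 + (3/88)*sqrt(1441), a' = 7/8 - (3/88)*sqrt(1441). At the order-2 pole a set g(w) = (w - a)^2*f(w) = [-4/33] / (w - a')^2.
Order-2 pole: residue = g'(a); g'(7/8 + (3/88)*sqrt(1441)) = (512/1390041)*sqrt(1441), so the residue is (512/1390041)*sqrt(1441).
List the singular points by increasing real part (a conjugate pair: the negative imaginary part first).


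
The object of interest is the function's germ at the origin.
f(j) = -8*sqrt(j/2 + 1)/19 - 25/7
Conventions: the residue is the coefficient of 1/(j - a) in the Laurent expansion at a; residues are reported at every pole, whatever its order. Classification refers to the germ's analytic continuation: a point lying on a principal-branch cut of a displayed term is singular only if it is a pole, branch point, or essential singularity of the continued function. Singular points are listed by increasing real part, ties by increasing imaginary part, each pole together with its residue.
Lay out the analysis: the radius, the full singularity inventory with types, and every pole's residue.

Branch term (-8/19)*sqrt(1 - j/(-2)): its argument vanishes at j = -2, a square-root branch point, modulus 2.
The radius of convergence is the smallest modulus among the singular points: 2.

Radius of convergence at 0: 2.
At -2: an algebraic (square-root) branch point.


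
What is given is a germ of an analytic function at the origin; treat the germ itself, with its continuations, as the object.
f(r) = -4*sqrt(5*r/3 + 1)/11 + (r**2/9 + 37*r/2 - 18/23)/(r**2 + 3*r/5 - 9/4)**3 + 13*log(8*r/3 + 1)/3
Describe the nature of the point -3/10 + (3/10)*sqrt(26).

The denominator factor r**2 + 3*r/5 - 9/4 vanishes at -3/10 + (3/10)*sqrt(26) and appears to the power 3; the numerator there equals -3486/575 + (553/100)*sqrt(26), nonzero, and no other factor vanishes.
The branch terms are analytic at this point.
Hence a pole whose order is the multiplicity, 3.

The point is a pole of order 3.


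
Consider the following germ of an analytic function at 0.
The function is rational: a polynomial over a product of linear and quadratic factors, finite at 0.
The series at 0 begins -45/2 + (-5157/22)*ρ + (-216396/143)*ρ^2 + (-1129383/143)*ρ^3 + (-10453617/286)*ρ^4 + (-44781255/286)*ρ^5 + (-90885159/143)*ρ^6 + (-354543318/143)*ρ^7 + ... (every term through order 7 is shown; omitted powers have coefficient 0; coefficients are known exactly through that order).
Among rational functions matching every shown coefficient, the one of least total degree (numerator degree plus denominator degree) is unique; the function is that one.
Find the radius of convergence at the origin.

The radius of convergence is 1/3.

No rational of total degree below 5 reproduces all 8 coefficients; solving the [2/3] Pade equations on them gives f(ρ) = (16*ρ**2/39 + 13*ρ/11 + 5/6)/(ρ - 1/3)**3, whose expansion matches every shown term.
Denominator factor (ρ - 1/3)^3: pole of order 3 at 1/3, modulus 1/3.
The radius of convergence is the smallest modulus among the singular points: 1/3.


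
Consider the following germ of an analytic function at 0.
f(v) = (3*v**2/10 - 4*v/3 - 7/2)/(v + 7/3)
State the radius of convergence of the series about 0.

Denominator factor (v + 7/3): pole of order 1 at -7/3, modulus 7/3.
The radius of convergence is the smallest modulus among the singular points: 7/3.

The radius of convergence is 7/3.


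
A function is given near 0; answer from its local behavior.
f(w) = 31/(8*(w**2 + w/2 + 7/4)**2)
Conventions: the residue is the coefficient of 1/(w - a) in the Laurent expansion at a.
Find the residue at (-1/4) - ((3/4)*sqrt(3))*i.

The factor w**2 + w/2 + 7/4 splits as (w - a)(w - a') with a = (-1/4) - ((3/4)*sqrt(3))*i, a' = (-1/4) + ((3/4)*sqrt(3))*i. At the order-2 pole a set g(w) = (w - a)^2*f(w) = [31/8] / (w - a')^2.
Order-2 pole: residue = g'(a); g'((-1/4) - ((3/4)*sqrt(3))*i) = ((62/243)*sqrt(3))*i, so the residue is ((62/243)*sqrt(3))*i.

The residue is ((62/243)*sqrt(3))*i.


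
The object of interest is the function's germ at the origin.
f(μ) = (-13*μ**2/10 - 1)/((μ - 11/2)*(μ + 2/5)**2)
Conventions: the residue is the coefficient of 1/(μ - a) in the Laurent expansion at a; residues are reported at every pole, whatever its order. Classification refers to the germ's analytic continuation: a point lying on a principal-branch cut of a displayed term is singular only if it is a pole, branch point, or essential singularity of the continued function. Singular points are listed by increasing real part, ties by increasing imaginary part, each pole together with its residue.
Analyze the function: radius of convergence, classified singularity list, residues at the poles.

Denominator factor (μ + 2/5)^2: pole of order 2 at -2/5, modulus 2/5.
Denominator factor (μ - 11/2): pole of order 1 at 11/2, modulus 11/2.
The radius of convergence is the smallest modulus among the singular points: 2/5.
At the order-2 pole -2/5 set g(μ) = (μ - (-2/5))^2*f(μ) = (-13*μ**2/10 - 1)/(μ - 11/2).
Order-2 pole: residue = g'(a); g'(-2/5) = -2464/17405, so the residue is -2464/17405.
At the order-1 pole 11/2 set g(μ) = (μ - (11/2))*f(μ) = (-13*μ**2/10 - 1)/(μ + 2/5)**2.
Simple pole: residue = g(a) at a = 11/2, which is -8065/6962.
List the singular points by increasing real part (a conjugate pair: the negative imaginary part first).

Radius of convergence at 0: 2/5.
At -2/5: a pole of order 2; residue -2464/17405.
At 11/2: a pole of order 1; residue -8065/6962.


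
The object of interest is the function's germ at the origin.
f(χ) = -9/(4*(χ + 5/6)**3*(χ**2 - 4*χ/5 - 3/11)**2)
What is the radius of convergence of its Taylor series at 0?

The radius of convergence is -2/5 + (1/55)*sqrt(1309).

Denominator factor (χ**2 - 4*χ/5 - 3/11)^2: discriminant 476/275, real irrational roots 2/5 + (1/55)*sqrt(1309) and 2/5 - (1/55)*sqrt(1309); poles of order 2, moduli 2/5 + (1/55)*sqrt(1309) and -2/5 + (1/55)*sqrt(1309).
Denominator factor (χ + 5/6)^3: pole of order 3 at -5/6, modulus 5/6.
The radius of convergence is the smallest modulus among the singular points: -2/5 + (1/55)*sqrt(1309).


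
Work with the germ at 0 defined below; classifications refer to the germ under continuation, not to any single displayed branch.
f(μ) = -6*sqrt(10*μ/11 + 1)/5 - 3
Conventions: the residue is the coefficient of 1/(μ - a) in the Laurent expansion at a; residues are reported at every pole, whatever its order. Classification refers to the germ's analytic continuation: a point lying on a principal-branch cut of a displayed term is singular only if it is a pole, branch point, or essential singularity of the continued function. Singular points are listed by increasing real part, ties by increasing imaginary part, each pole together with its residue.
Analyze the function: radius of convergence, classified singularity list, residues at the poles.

Radius of convergence at 0: 11/10.
At -11/10: an algebraic (square-root) branch point.

Branch term (-6/5)*sqrt(1 - μ/(-11/10)): its argument vanishes at μ = -11/10, a square-root branch point, modulus 11/10.
The radius of convergence is the smallest modulus among the singular points: 11/10.


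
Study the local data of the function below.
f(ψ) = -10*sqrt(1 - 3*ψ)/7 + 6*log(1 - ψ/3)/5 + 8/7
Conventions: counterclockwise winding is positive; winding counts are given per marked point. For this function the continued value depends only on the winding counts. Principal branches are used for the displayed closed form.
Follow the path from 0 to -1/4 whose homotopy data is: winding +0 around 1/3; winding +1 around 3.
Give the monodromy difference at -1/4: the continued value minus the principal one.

Continued minus principal equals (12/5)*pi*i.

The rational part is single-valued and drops out of the difference; each branch term changes only by its own monodromy.
(-10/7)*sqrt(1 - ψ/(1/3)): winding +0 is even, the square root returns to the same sheet, contribution 0.
(6/5)*log(1 - ψ/(3)): each positive loop around 3 adds 2*pi*i to the log, so winding +1 contributes (6/5)*(1)*2*pi*i = (12/5)*pi*i.
Summing the contributions at ψ = -1/4 gives (12/5)*pi*i.


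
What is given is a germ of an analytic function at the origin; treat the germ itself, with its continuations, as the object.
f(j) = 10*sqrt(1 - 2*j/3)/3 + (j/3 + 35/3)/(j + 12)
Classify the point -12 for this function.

The denominator factor j + 12 vanishes at -12 and appears to the power 1; the numerator there equals 23/3, nonzero, and no other factor vanishes.
The branch terms are analytic at this point.
Hence a pole whose order is the multiplicity, 1.

The point is a pole of order 1.


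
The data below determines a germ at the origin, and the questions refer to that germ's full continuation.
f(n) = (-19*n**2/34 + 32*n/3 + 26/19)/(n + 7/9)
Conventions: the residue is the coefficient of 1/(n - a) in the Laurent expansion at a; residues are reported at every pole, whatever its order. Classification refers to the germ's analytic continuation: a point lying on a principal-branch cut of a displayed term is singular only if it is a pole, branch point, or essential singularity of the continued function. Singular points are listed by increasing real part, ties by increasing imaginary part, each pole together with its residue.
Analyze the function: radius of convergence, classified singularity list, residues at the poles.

Denominator factor (n + 7/9): pole of order 1 at -7/9, modulus 7/9.
The radius of convergence is the smallest modulus among the singular points: 7/9.
At the order-1 pole -7/9 set g(n) = (n - (-7/9))*f(n) = -19*n**2/34 + 32*n/3 + 26/19.
Simple pole: residue = g(a) at a = -7/9, which is -380197/52326.

Radius of convergence at 0: 7/9.
At -7/9: a pole of order 1; residue -380197/52326.


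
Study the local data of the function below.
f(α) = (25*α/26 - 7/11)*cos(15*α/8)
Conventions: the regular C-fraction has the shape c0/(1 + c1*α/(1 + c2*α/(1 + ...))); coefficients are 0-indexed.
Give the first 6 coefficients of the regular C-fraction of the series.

The regular C-fraction coefficients are [-7/11, 275/182, -171329/64064, 819/704, 375375/685316, 60071825/62363756].

Taylor coefficients (expand at 0): a_0 = -7/11, a_1 = 25/26, a_2 = 1575/1408, a_3 = -5625/3328, a_4 = -118125/360448, a_5 = 421875/851968.
c0 = a_0 = -7/11. Peel one level at a time: if S = 1 + c*α/S' with S'(0) = 1, then c is the α-coefficient of S and S' = c*α/(S - 1).
S_1 = c0/f = 1 + (275/182)*α + (4283225/1059968)*α^2 + ...; c1 = 275/182.
S_2 = c1*α/(S_1 - 1) = 1 + (-171329/64064)*α + (1541961/495616)*α^2 + ...; c2 = -171329/64064.
S_3 = c2*α/(S_2 - 1) = 1 + (819/704)*α + (-27948375/43860224)*α^2 + ...; c3 = 819/704.
S_4 = c3*α/(S_3 - 1) = 1 + (375375/685316)*α + (-247796278125/469658019856)*α^2 + ...; c4 = 375375/685316.
S_5 = c4*α/(S_4 - 1) = 1 + (60071825/62363756)*α + ...; c5 = 60071825/62363756.


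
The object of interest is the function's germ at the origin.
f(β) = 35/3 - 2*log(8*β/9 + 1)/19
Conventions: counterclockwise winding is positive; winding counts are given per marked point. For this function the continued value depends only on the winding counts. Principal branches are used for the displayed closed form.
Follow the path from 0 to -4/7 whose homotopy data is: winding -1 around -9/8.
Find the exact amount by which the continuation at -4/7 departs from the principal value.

The rational part is single-valued and drops out of the difference; each branch term changes only by its own monodromy.
(-2/19)*log(1 - β/(-9/8)): each positive loop around -9/8 adds 2*pi*i to the log, so winding -1 contributes (-2/19)*(-1)*2*pi*i = (4/19)*pi*i.
Summing the contributions at β = -4/7 gives (4/19)*pi*i.

Continued minus principal equals (4/19)*pi*i.


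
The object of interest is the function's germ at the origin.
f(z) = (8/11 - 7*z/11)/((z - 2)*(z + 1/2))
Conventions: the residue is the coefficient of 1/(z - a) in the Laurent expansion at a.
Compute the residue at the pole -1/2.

The residue is -23/55.

At the order-1 pole -1/2 set g(z) = (z - (-1/2))*f(z) = (8/11 - 7*z/11)/(z - 2).
Simple pole: residue = g(a) at a = -1/2, which is -23/55.


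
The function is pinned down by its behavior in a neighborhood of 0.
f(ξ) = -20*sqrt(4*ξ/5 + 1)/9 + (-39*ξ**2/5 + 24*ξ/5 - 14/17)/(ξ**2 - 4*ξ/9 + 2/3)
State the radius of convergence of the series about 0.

Denominator factor (ξ**2 - 4*ξ/9 + 2/3): discriminant -200/81, complex-conjugate roots (2/9) + ((5/9)*sqrt(2))*i and (2/9) - ((5/9)*sqrt(2))*i; poles of order 1, moduli (1/3)*sqrt(6) and (1/3)*sqrt(6).
Branch term (-20/9)*sqrt(1 - ξ/(-5/4)): its argument vanishes at ξ = -5/4, a square-root branch point, modulus 5/4.
The radius of convergence is the smallest modulus among the singular points: (1/3)*sqrt(6).

The radius of convergence is (1/3)*sqrt(6).


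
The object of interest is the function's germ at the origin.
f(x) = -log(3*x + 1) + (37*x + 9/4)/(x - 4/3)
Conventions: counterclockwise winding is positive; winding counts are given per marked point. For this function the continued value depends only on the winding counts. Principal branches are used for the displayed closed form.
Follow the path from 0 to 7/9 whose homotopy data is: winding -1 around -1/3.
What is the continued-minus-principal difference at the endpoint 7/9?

The rational part is single-valued and drops out of the difference; each branch term changes only by its own monodromy.
(-1)*log(1 - x/(-1/3)): each positive loop around -1/3 adds 2*pi*i to the log, so winding -1 contributes (-1)*(-1)*2*pi*i = (2)*pi*i.
Summing the contributions at x = 7/9 gives (2)*pi*i.

Continued minus principal equals (2)*pi*i.


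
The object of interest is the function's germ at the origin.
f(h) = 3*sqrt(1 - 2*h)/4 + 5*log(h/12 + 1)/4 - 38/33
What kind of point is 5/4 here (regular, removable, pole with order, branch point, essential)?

The point is a regular point.

There is no denominator, hence no pole anywhere.
Branch term log(1 - h/(-12)): argument at 5/4 is 53/48, nonzero, so 5/4 is not its branch point (a point on a principal cut is still regular for the continued germ).
Branch term sqrt(1 - h/(1/2)): argument at 5/4 is -3/2, nonzero, so 5/4 is not its branch point (a point on a principal cut is still regular for the continued germ).
So the germ continues analytically to 5/4.


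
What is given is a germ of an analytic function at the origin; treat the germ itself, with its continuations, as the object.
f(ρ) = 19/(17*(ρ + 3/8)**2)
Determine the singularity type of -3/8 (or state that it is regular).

The point is a pole of order 2.

The denominator factor ρ + 3/8 vanishes at -3/8 and appears to the power 2; the numerator there equals 19/17, nonzero, and no other factor vanishes.
Hence a pole whose order is the multiplicity, 2.


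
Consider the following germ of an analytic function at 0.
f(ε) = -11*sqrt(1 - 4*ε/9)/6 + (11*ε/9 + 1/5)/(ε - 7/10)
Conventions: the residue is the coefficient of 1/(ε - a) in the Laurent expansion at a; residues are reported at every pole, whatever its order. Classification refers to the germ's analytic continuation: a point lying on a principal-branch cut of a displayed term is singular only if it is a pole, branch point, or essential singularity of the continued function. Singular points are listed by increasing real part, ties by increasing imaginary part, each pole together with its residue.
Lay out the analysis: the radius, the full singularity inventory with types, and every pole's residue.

Radius of convergence at 0: 7/10.
At 7/10: a pole of order 1; residue 19/18.
At 9/4: an algebraic (square-root) branch point.

Denominator factor (ε - 7/10): pole of order 1 at 7/10, modulus 7/10.
Branch term (-11/6)*sqrt(1 - ε/(9/4)): its argument vanishes at ε = 9/4, a square-root branch point, modulus 9/4.
The radius of convergence is the smallest modulus among the singular points: 7/10.
The branch term is analytic at 7/10 and contributes nothing to the residue; only the rational part matters.
At the order-1 pole 7/10 set g(ε) = (ε - (7/10))*(rational part) = 11*ε/9 + 1/5.
Simple pole: residue = g(a) at a = 7/10, which is 19/18.
List the singular points by increasing real part (a conjugate pair: the negative imaginary part first).


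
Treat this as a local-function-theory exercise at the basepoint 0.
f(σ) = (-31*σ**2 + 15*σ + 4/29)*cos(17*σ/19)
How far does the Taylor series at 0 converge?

The radius of convergence is infinite.

The factor cos(17*σ/19) is entire and contributes no finite singular point.
The polynomial part has no poles.
No finite singular points: the Taylor series at 0 converges everywhere.


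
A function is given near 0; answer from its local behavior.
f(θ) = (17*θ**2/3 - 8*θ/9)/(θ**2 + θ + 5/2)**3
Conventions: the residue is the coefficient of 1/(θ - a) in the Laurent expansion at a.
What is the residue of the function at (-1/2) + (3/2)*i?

The factor θ**2 + θ + 5/2 splits as (θ - a)(θ - a') with a = (-1/2) + (3/2)*i, a' = (-1/2) - (3/2)*i. At the order-3 pole a set g(θ) = (θ - a)^3*f(θ) = [17*θ**2/3 - 8*θ/9] / (θ - a')^3.
Order-3 pole: residue = g''(a)/2; g''((-1/2) + (3/2)*i) = -(220/729)*i, so the residue is -(110/729)*i.

The residue is -(110/729)*i.
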